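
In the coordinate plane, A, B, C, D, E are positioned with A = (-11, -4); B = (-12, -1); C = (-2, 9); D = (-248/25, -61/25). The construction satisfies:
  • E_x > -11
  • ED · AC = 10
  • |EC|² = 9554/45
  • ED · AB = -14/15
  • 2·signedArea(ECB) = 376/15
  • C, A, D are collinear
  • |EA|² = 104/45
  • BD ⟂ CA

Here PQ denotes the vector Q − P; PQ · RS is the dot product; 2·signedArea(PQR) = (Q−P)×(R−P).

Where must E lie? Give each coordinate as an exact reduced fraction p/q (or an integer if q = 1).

E = (-823/75, -62/25)

1. E_x = -823/75  [2·signedArea(ECB) = 376/15 ∩ ED · AB = -14/15]
2. E_y = -62/25  [2·signedArea(ECB) = 376/15 ∩ ED · AB = -14/15]
   → E = (-823/75, -62/25)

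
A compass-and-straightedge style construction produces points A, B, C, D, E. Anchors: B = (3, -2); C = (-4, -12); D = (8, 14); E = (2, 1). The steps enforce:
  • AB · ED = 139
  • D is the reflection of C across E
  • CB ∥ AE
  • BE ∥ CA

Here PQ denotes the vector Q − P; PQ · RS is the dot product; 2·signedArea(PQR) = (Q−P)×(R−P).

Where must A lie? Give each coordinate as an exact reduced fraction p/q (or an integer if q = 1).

A = (-5, -9)

1. A_x = -5  [CB ∥ AE ∩ BE ∥ CA]
2. A_y = -9  [CB ∥ AE ∩ BE ∥ CA]
   → A = (-5, -9)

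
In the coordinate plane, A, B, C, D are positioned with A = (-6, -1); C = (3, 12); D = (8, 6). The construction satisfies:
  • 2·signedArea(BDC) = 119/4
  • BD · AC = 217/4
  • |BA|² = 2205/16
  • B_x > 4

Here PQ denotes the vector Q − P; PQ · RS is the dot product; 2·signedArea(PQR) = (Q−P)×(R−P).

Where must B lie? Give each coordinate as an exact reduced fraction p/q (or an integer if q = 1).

B = (9/2, 17/4)

1. B_x = 9/2  [BD · AC = 217/4 ∩ 2·signedArea(BDC) = 119/4]
2. B_y = 17/4  [BD · AC = 217/4 ∩ 2·signedArea(BDC) = 119/4]
   → B = (9/2, 17/4)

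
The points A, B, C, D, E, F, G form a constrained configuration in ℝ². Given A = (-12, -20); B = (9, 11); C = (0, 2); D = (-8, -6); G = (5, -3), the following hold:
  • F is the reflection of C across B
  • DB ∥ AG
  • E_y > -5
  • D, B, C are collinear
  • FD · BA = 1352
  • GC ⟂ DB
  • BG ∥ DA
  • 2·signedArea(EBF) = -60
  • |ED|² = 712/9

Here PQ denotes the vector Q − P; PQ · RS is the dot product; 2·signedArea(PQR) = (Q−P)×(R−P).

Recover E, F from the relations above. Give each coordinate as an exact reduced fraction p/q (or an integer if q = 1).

E = (2/3, -4)
F = (18, 20)

1. F_x = 18  [F is the reflection of C across B]
2. F_y = 20  [F is the reflection of C across B]
   → F = (18, 20)
3. E_x = 2/3  [line -9·x + 9·y + 42 = 0 ∩ |ED|² = 712/9]
4. E_y = -4  [line -9·x + 9·y + 42 = 0 ∩ |ED|² = 712/9]
   → E = (2/3, -4)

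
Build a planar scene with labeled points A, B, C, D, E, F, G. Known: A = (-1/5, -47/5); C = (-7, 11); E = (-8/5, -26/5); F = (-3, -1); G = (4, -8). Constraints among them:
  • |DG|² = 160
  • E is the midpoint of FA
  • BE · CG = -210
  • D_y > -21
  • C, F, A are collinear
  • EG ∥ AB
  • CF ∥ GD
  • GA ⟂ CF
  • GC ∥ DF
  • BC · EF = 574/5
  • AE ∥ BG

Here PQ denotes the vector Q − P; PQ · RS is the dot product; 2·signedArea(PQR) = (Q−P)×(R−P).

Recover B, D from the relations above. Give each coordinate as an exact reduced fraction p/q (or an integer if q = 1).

B = (27/5, -61/5)
D = (8, -20)

1. B_x = 27/5  [AE ∥ BG ∩ EG ∥ AB]
2. B_y = -61/5  [AE ∥ BG ∩ EG ∥ AB]
   → B = (27/5, -61/5)
3. D_x = 8  [GC ∥ DF ∩ CF ∥ GD]
4. D_y = -20  [GC ∥ DF ∩ CF ∥ GD]
   → D = (8, -20)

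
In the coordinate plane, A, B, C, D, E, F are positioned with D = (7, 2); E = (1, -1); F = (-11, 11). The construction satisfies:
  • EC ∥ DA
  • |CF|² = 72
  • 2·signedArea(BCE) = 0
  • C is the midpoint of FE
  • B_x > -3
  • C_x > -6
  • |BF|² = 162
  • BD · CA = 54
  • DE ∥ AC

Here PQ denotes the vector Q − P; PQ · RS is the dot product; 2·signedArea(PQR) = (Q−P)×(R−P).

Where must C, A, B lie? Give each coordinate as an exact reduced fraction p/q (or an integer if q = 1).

A = (1, 8)
B = (-2, 2)
C = (-5, 5)

1. C_x = -5  [C is the midpoint of FE]
2. C_y = 5  [C is the midpoint of FE]
   → C = (-5, 5)
3. A_x = 1  [DE ∥ AC ∩ EC ∥ DA]
4. A_y = 8  [DE ∥ AC ∩ EC ∥ DA]
   → A = (1, 8)
5. B_x = -2  [2·signedArea(BCE) = 0 ∩ BD · CA = 54]
6. B_y = 2  [2·signedArea(BCE) = 0 ∩ BD · CA = 54]
   → B = (-2, 2)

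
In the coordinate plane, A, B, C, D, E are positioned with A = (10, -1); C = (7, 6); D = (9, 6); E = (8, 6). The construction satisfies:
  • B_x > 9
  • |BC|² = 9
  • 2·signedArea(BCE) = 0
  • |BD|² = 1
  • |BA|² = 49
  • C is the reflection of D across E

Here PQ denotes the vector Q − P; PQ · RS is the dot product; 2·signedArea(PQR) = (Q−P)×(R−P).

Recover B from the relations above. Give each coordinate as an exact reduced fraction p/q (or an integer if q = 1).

1. B_y = 6  [2·signedArea(BCE) = 0]
2. B_x = 10  [|BD|² = 1]
   → B = (10, 6)

B = (10, 6)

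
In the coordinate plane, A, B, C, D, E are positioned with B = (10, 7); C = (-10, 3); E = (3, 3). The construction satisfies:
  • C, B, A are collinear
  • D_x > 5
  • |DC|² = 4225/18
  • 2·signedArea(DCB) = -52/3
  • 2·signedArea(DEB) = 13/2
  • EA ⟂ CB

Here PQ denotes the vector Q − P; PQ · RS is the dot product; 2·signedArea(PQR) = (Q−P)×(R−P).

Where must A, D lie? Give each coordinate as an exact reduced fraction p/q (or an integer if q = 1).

A = (5/2, 11/2)
D = (31/6, 31/6)

1. A_x = 5/2  [C, B, A are collinear ∩ EA ⟂ CB]
2. A_y = 11/2  [C, B, A are collinear ∩ EA ⟂ CB]
   → A = (5/2, 11/2)
3. D_x = 31/6  [2·signedArea(DEB) = 13/2 ∩ 2·signedArea(DCB) = -52/3]
4. D_y = 31/6  [2·signedArea(DEB) = 13/2 ∩ 2·signedArea(DCB) = -52/3]
   → D = (31/6, 31/6)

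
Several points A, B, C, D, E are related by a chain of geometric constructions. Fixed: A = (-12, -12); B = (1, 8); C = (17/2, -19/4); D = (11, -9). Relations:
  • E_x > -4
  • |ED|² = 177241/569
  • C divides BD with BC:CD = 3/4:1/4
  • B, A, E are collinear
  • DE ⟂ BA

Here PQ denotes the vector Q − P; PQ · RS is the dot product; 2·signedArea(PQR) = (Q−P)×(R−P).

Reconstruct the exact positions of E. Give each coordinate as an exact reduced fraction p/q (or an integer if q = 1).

1. E_x = -2161/569  [B, A, E are collinear ∩ DE ⟂ BA]
2. E_y = 352/569  [B, A, E are collinear ∩ DE ⟂ BA]
   → E = (-2161/569, 352/569)

E = (-2161/569, 352/569)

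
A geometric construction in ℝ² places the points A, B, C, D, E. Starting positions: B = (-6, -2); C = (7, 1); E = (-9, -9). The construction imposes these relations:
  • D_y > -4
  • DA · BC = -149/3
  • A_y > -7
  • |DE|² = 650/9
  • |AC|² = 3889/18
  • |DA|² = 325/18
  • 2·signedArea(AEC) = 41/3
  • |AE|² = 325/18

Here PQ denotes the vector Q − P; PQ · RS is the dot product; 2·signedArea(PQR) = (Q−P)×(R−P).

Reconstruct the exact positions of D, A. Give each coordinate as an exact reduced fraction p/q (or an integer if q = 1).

A = (-35/6, -37/6)
D = (-8/3, -10/3)

1. A_x = -35/6  [line -10·x + 16·y + 121/3 = 0 ∩ |AE|² = 325/18]
2. A_y = -37/6  [line -10·x + 16·y + 121/3 = 0 ∩ |AE|² = 325/18]
   → A = (-35/6, -37/6)
3. D_x = -8/3  [line -13·x + -3·y + -134/3 = 0 ∩ |DA|² = 325/18]
4. D_y = -10/3  [line -13·x + -3·y + -134/3 = 0 ∩ |DA|² = 325/18]
   → D = (-8/3, -10/3)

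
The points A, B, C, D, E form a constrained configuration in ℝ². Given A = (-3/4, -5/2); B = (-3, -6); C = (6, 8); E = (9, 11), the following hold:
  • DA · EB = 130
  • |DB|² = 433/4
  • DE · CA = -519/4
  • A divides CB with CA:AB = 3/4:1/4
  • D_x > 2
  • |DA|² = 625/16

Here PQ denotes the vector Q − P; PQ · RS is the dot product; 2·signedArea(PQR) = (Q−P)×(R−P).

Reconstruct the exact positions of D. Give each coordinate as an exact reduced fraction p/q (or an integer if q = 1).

D = (3, 5/2)

1. D_x = 3  [DE · CA = -519/4 ∩ DA · EB = 130]
2. D_y = 5/2  [DE · CA = -519/4 ∩ DA · EB = 130]
   → D = (3, 5/2)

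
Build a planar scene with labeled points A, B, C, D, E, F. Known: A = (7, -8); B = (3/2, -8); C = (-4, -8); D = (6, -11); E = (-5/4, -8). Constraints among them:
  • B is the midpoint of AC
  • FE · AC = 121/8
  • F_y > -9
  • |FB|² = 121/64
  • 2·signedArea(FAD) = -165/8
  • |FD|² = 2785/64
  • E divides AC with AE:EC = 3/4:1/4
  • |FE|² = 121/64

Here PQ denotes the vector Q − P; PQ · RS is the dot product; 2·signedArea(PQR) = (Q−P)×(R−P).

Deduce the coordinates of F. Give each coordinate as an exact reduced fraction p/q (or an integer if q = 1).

1. F_x = 1/8  [2·signedArea(FAD) = -165/8 ∩ FE · AC = 121/8]
2. F_y = -8  [2·signedArea(FAD) = -165/8 ∩ FE · AC = 121/8]
   → F = (1/8, -8)

F = (1/8, -8)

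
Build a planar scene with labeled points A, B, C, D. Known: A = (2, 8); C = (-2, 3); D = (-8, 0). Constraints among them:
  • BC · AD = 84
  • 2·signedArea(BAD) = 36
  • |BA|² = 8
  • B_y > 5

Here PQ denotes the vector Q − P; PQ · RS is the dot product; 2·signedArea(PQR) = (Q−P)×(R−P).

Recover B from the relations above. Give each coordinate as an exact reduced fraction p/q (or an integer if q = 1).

B = (4, 6)

1. B_x = 4  [BC · AD = 84 ∩ 2·signedArea(BAD) = 36]
2. B_y = 6  [BC · AD = 84 ∩ 2·signedArea(BAD) = 36]
   → B = (4, 6)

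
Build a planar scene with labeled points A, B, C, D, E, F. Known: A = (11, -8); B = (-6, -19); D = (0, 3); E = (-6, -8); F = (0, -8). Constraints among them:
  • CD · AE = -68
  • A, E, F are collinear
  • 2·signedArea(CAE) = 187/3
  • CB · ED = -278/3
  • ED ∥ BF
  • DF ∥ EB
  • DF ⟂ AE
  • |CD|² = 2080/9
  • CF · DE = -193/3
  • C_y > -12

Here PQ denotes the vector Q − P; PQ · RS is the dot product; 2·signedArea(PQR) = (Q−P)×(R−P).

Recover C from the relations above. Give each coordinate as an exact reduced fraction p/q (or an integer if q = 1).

C = (-4, -35/3)

1. C_x = -4  [CB · ED = -278/3 ∩ 2·signedArea(CAE) = 187/3]
2. C_y = -35/3  [CB · ED = -278/3 ∩ 2·signedArea(CAE) = 187/3]
   → C = (-4, -35/3)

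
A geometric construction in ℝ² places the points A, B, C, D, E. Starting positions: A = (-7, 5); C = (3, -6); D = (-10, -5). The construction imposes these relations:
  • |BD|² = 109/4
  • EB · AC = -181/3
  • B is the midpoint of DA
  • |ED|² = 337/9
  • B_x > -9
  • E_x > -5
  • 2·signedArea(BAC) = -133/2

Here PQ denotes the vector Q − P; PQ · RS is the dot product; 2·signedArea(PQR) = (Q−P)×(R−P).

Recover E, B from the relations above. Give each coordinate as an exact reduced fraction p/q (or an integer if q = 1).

B = (-17/2, 0)
E = (-14/3, -2)

1. B_x = -17/2  [B is the midpoint of DA]
2. B_y = 0  [B is the midpoint of DA]
   → B = (-17/2, 0)
3. E_x = -14/3  [line -10·x + 11·y + -74/3 = 0 ∩ |ED|² = 337/9]
4. E_y = -2  [line -10·x + 11·y + -74/3 = 0 ∩ |ED|² = 337/9]
   → E = (-14/3, -2)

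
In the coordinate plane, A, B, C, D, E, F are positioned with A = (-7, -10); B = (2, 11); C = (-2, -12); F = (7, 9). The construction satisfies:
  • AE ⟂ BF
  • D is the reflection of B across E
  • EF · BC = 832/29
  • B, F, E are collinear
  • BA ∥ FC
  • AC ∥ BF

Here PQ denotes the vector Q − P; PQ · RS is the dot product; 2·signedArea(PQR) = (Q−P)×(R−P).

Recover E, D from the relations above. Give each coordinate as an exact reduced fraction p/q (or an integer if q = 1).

1. E_x = 43/29  [B, F, E are collinear ∩ AE ⟂ BF]
2. E_y = 325/29  [B, F, E are collinear ∩ AE ⟂ BF]
   → E = (43/29, 325/29)
3. D_x = 28/29  [D is the reflection of B across E]
4. D_y = 331/29  [D is the reflection of B across E]
   → D = (28/29, 331/29)

D = (28/29, 331/29)
E = (43/29, 325/29)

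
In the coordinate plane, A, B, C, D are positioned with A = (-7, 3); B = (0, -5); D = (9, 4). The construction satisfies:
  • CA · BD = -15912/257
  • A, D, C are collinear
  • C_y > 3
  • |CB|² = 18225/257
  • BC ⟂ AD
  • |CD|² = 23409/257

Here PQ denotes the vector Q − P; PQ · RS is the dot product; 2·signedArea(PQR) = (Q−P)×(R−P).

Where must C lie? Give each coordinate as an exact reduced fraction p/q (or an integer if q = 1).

C = (-135/257, 875/257)

1. C_x = -135/257  [A, D, C are collinear ∩ BC ⟂ AD]
2. C_y = 875/257  [A, D, C are collinear ∩ BC ⟂ AD]
   → C = (-135/257, 875/257)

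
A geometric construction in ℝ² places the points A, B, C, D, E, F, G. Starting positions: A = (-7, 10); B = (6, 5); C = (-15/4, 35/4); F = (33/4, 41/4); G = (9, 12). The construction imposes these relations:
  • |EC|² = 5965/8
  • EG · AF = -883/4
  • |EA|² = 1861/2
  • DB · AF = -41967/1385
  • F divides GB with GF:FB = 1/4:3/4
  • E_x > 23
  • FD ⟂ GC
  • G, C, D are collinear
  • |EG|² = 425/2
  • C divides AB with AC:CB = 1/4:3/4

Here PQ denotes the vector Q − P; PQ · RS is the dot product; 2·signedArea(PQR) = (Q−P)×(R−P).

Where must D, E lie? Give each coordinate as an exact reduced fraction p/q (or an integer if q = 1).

D = (21819/2770, 32447/2770)
E = (47/2, 21/2)

1. D_x = 21819/2770  [G, C, D are collinear ∩ FD ⟂ GC]
2. D_y = 32447/2770  [G, C, D are collinear ∩ FD ⟂ GC]
   → D = (21819/2770, 32447/2770)
3. E_x = 47/2  [line -61/4·x + -1/4·y + 361 = 0 ∩ |EA|² = 1861/2]
4. E_y = 21/2  [line -61/4·x + -1/4·y + 361 = 0 ∩ |EA|² = 1861/2]
   → E = (47/2, 21/2)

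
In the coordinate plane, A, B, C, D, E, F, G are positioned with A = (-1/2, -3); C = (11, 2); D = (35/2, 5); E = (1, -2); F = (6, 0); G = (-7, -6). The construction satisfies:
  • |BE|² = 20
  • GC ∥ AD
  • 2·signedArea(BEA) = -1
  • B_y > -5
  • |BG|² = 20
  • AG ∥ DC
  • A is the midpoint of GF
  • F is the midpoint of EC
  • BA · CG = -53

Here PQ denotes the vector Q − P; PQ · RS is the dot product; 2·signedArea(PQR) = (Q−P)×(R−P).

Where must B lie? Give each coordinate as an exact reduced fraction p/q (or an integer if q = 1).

1. B_x = -3  [2·signedArea(BEA) = -1 ∩ BA · CG = -53]
2. B_y = -4  [2·signedArea(BEA) = -1 ∩ BA · CG = -53]
   → B = (-3, -4)

B = (-3, -4)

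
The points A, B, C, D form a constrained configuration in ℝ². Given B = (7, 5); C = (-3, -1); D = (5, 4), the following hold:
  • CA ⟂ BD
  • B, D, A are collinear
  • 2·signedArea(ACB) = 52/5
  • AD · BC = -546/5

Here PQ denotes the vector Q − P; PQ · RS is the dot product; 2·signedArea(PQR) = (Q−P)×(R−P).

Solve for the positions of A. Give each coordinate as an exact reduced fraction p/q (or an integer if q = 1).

A = (-17/5, -1/5)

1. A_x = -17/5  [B, D, A are collinear ∩ CA ⟂ BD]
2. A_y = -1/5  [B, D, A are collinear ∩ CA ⟂ BD]
   → A = (-17/5, -1/5)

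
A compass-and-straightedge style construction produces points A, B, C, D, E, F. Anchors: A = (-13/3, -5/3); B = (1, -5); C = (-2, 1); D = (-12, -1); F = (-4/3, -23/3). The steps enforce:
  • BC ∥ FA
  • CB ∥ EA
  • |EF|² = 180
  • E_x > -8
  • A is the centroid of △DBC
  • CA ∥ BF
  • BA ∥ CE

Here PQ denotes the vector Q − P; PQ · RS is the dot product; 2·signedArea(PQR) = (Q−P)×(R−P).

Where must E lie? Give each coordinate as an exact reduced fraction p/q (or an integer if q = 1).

1. E_x = -22/3  [CB ∥ EA ∩ BA ∥ CE]
2. E_y = 13/3  [CB ∥ EA ∩ BA ∥ CE]
   → E = (-22/3, 13/3)

E = (-22/3, 13/3)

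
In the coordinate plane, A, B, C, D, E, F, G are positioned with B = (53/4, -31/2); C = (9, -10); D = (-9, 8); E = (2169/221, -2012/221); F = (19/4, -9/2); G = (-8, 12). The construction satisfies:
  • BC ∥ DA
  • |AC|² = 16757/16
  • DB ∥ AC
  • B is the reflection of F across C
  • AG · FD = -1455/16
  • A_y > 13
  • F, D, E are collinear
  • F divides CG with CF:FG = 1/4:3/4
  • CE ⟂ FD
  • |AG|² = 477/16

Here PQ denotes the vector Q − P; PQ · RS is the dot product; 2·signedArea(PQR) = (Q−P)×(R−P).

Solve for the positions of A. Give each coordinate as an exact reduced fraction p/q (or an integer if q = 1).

1. A_x = -53/4  [DB ∥ AC ∩ BC ∥ DA]
2. A_y = 27/2  [DB ∥ AC ∩ BC ∥ DA]
   → A = (-53/4, 27/2)

A = (-53/4, 27/2)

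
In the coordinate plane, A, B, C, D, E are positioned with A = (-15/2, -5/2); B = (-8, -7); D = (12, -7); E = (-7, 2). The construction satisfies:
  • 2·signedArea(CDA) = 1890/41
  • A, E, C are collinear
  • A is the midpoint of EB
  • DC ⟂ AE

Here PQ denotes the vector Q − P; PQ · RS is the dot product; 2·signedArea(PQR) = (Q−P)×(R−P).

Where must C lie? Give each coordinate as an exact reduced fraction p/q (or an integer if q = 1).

1. C_x = -318/41  [A, E, C are collinear ∩ DC ⟂ AE]
2. C_y = -197/41  [A, E, C are collinear ∩ DC ⟂ AE]
   → C = (-318/41, -197/41)

C = (-318/41, -197/41)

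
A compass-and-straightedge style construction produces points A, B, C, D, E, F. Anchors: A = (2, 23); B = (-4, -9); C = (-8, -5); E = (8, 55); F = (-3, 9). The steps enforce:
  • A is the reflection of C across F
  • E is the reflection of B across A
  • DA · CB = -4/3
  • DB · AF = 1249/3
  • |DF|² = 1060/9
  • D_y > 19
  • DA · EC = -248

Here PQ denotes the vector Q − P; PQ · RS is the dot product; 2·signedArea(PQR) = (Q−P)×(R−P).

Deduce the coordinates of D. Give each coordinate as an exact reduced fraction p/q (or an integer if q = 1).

1. D_x = -1  [DA · CB = -4/3 ∩ DA · EC = -248]
2. D_y = 59/3  [DA · CB = -4/3 ∩ DA · EC = -248]
   → D = (-1, 59/3)

D = (-1, 59/3)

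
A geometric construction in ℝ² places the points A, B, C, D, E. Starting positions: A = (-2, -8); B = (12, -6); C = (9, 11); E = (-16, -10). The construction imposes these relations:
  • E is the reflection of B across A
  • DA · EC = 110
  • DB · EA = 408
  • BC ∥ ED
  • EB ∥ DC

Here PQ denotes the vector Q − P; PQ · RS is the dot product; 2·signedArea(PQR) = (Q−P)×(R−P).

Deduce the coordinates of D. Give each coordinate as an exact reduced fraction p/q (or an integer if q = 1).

1. D_x = -19  [EB ∥ DC ∩ BC ∥ ED]
2. D_y = 7  [EB ∥ DC ∩ BC ∥ ED]
   → D = (-19, 7)

D = (-19, 7)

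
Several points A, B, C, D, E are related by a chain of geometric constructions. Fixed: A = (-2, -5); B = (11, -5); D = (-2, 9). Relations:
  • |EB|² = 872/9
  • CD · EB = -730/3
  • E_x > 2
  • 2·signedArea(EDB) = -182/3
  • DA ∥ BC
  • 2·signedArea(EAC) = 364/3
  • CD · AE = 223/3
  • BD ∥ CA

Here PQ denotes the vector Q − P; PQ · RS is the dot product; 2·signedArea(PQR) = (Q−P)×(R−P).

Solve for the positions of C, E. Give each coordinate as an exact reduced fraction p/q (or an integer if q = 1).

C = (11, -19)
E = (7/3, -1/3)

1. C_x = 11  [BD ∥ CA ∩ DA ∥ BC]
2. C_y = -19  [BD ∥ CA ∩ DA ∥ BC]
   → C = (11, -19)
3. E_x = 7/3  [2·signedArea(EAC) = 364/3 ∩ CD · EB = -730/3]
4. E_y = -1/3  [2·signedArea(EAC) = 364/3 ∩ CD · EB = -730/3]
   → E = (7/3, -1/3)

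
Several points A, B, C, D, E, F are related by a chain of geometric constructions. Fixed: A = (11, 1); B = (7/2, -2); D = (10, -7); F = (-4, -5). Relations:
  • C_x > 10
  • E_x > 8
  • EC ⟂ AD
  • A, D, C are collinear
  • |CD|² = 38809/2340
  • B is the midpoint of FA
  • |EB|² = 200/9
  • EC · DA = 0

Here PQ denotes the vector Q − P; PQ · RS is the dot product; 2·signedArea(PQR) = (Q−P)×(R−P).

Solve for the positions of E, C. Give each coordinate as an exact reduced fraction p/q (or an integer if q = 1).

C = (4097/390, -577/195)
E = (49/6, -8/3)

1. C_x = 4097/390  [line 8·x + -1·y + -87 = 0 ∩ |CD|² = 38809/2340]
2. C_y = -577/195  [line 8·x + -1·y + -87 = 0 ∩ |CD|² = 38809/2340]
   → C = (4097/390, -577/195)
3. E_x = 49/6  [line -1·x + -8·y + -79/6 = 0 ∩ |EB|² = 200/9]
4. E_y = -8/3  [line -1·x + -8·y + -79/6 = 0 ∩ |EB|² = 200/9]
   → E = (49/6, -8/3)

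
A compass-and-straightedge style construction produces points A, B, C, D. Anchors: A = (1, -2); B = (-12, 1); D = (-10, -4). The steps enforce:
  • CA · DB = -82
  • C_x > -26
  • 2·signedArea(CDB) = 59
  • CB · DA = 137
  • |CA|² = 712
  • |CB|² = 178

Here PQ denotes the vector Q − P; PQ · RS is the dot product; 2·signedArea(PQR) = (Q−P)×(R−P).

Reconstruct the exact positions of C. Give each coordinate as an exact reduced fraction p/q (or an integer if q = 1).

C = (-25, 4)

1. C_x = -25  [CA · DB = -82 ∩ 2·signedArea(CDB) = 59]
2. C_y = 4  [CA · DB = -82 ∩ 2·signedArea(CDB) = 59]
   → C = (-25, 4)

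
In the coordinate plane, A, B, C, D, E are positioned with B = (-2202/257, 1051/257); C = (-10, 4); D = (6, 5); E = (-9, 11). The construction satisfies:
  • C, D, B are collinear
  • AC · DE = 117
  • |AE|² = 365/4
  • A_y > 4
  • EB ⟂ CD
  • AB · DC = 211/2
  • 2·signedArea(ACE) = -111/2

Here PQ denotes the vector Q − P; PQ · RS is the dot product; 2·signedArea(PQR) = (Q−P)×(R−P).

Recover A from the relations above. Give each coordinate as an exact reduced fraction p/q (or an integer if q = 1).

1. A_x = -2  [AB · DC = 211/2 ∩ 2·signedArea(ACE) = -111/2]
2. A_y = 9/2  [AB · DC = 211/2 ∩ 2·signedArea(ACE) = -111/2]
   → A = (-2, 9/2)

A = (-2, 9/2)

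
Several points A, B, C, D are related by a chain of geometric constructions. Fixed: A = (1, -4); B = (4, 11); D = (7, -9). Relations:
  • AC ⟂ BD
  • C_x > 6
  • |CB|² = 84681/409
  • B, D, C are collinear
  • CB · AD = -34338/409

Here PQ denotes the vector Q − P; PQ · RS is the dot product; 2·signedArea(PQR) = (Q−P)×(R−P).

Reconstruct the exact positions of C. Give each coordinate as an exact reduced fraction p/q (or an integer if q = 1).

1. C_x = 2509/409  [B, D, C are collinear ∩ AC ⟂ BD]
2. C_y = -1321/409  [B, D, C are collinear ∩ AC ⟂ BD]
   → C = (2509/409, -1321/409)

C = (2509/409, -1321/409)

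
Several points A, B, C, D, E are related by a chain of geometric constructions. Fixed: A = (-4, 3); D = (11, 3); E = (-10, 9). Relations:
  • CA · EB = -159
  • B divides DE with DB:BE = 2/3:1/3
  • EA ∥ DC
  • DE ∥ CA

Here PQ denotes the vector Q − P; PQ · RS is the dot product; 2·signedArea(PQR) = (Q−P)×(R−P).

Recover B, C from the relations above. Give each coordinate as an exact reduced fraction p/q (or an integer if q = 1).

1. B_x = -3  [B divides DE with DB:BE = 2/3:1/3]
2. B_y = 7  [B divides DE with DB:BE = 2/3:1/3]
   → B = (-3, 7)
3. C_x = 17  [DE ∥ CA ∩ EA ∥ DC]
4. C_y = -3  [DE ∥ CA ∩ EA ∥ DC]
   → C = (17, -3)

B = (-3, 7)
C = (17, -3)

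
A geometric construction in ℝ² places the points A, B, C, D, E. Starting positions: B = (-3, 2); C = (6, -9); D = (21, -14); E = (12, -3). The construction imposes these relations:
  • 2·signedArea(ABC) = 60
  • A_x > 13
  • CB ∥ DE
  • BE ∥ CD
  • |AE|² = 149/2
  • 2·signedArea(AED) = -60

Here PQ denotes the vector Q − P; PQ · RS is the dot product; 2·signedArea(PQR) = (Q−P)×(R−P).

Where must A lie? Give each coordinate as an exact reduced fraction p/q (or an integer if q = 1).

A = (27/2, -23/2)

1. A_x = 27/2  [line 11·x + 9·y + -45 = 0 ∩ |AE|² = 149/2]
2. A_y = -23/2  [line 11·x + 9·y + -45 = 0 ∩ |AE|² = 149/2]
   → A = (27/2, -23/2)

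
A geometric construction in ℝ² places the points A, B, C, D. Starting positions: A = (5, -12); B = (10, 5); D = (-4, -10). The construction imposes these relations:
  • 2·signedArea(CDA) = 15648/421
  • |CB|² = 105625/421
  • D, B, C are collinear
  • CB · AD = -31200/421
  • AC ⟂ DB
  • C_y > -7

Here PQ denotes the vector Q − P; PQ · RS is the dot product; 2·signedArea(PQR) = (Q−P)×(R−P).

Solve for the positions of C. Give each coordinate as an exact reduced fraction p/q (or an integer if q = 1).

1. C_x = -340/421  [D, B, C are collinear ∩ AC ⟂ DB]
2. C_y = -2770/421  [D, B, C are collinear ∩ AC ⟂ DB]
   → C = (-340/421, -2770/421)

C = (-340/421, -2770/421)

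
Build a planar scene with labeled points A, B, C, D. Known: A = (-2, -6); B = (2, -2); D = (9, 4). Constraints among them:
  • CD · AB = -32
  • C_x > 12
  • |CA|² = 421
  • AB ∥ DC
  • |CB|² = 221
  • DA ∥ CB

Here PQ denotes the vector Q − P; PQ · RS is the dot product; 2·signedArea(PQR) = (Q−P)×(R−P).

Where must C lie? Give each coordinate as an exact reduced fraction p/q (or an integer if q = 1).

1. C_x = 13  [DA ∥ CB ∩ AB ∥ DC]
2. C_y = 8  [DA ∥ CB ∩ AB ∥ DC]
   → C = (13, 8)

C = (13, 8)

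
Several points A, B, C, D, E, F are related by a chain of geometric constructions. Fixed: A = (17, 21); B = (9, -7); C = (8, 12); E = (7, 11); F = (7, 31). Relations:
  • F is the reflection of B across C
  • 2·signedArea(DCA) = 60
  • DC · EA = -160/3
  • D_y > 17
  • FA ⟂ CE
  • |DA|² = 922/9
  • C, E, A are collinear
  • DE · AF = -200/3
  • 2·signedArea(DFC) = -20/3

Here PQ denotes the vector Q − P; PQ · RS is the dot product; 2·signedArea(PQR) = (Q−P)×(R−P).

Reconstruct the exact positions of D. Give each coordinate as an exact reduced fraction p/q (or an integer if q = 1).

1. D_x = 22/3  [2·signedArea(DCA) = 60 ∩ DC · EA = -160/3]
2. D_y = 18  [2·signedArea(DCA) = 60 ∩ DC · EA = -160/3]
   → D = (22/3, 18)

D = (22/3, 18)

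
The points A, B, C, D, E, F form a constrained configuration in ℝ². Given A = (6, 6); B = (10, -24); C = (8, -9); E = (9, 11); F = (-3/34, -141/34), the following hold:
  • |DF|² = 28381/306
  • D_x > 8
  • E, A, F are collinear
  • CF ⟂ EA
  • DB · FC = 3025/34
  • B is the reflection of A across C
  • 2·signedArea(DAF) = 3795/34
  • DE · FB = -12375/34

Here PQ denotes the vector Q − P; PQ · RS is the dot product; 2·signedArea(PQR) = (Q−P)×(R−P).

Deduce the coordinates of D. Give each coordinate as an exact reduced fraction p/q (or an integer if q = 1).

D = (9, -22/3)

1. D_x = 9  [DE · FB = -12375/34 ∩ DB · FC = 3025/34]
2. D_y = -22/3  [DE · FB = -12375/34 ∩ DB · FC = 3025/34]
   → D = (9, -22/3)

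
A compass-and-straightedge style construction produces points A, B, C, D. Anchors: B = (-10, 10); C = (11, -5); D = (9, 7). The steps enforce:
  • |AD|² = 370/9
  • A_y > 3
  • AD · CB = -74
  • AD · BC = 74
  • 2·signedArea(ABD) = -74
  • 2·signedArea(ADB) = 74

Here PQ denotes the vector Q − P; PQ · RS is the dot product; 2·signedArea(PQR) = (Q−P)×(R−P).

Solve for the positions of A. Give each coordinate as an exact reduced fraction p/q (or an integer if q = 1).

1. A_x = 10/3  [2·signedArea(ADB) = 74 ∩ AD · BC = 74]
2. A_y = 4  [2·signedArea(ADB) = 74 ∩ AD · BC = 74]
   → A = (10/3, 4)

A = (10/3, 4)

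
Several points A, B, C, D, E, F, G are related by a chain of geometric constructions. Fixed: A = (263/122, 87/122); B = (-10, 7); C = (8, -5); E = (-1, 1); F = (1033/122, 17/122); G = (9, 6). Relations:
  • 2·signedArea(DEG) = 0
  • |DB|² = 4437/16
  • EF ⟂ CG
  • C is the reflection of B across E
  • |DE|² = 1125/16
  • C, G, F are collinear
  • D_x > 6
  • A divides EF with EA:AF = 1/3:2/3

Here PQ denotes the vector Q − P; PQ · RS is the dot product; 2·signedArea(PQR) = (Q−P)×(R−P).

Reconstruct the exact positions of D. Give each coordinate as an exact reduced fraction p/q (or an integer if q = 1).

1. D_x = 13/2  [line -5·x + 10·y + -15 = 0 ∩ |DB|² = 4437/16]
2. D_y = 19/4  [line -5·x + 10·y + -15 = 0 ∩ |DB|² = 4437/16]
   → D = (13/2, 19/4)

D = (13/2, 19/4)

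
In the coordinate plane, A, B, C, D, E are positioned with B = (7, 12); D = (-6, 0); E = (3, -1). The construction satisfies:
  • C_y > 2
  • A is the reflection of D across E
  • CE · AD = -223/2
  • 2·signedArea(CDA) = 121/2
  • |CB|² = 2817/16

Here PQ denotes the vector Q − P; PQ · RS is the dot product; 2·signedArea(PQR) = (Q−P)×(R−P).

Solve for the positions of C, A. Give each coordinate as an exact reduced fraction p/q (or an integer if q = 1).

A = (12, -2)
C = (-11/4, 3)

1. A_x = 12  [A is the reflection of D across E]
2. A_y = -2  [A is the reflection of D across E]
   → A = (12, -2)
3. C_x = -11/4  [CE · AD = -223/2 ∩ 2·signedArea(CDA) = 121/2]
4. C_y = 3  [CE · AD = -223/2 ∩ 2·signedArea(CDA) = 121/2]
   → C = (-11/4, 3)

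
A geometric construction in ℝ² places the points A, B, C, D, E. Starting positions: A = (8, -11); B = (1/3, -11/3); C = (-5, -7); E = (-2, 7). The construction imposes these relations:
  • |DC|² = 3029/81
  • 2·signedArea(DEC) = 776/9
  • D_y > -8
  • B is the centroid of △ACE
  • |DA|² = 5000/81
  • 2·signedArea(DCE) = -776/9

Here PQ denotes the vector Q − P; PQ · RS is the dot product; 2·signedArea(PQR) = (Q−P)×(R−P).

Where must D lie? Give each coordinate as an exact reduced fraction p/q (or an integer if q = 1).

1. D_x = 10/9  [line -14·x + 3·y + 335/9 = 0 ∩ |DC|² = 3029/81]
2. D_y = -65/9  [line -14·x + 3·y + 335/9 = 0 ∩ |DC|² = 3029/81]
   → D = (10/9, -65/9)

D = (10/9, -65/9)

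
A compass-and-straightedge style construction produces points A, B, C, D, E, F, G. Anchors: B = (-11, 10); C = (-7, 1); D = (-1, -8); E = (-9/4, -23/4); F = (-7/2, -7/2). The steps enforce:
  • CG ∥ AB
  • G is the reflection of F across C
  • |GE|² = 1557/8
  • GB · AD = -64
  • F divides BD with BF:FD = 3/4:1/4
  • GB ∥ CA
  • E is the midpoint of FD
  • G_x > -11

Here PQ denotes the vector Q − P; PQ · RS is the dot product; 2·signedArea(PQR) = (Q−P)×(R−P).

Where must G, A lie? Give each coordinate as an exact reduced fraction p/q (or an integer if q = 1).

1. G_x = -21/2  [G is the reflection of F across C]
2. G_y = 11/2  [G is the reflection of F across C]
   → G = (-21/2, 11/2)
3. A_x = -15/2  [CG ∥ AB ∩ GB ∥ CA]
4. A_y = 11/2  [CG ∥ AB ∩ GB ∥ CA]
   → A = (-15/2, 11/2)

A = (-15/2, 11/2)
G = (-21/2, 11/2)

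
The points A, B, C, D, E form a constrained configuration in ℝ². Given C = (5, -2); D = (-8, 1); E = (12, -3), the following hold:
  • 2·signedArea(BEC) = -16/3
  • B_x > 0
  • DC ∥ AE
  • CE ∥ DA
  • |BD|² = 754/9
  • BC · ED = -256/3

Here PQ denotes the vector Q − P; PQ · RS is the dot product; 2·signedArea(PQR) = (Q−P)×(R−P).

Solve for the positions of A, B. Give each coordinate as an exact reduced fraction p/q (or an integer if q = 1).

1. A_x = -1  [DC ∥ AE ∩ CE ∥ DA]
2. A_y = 0  [DC ∥ AE ∩ CE ∥ DA]
   → A = (-1, 0)
3. B_x = 1  [2·signedArea(BEC) = -16/3 ∩ BC · ED = -256/3]
4. B_y = -2/3  [2·signedArea(BEC) = -16/3 ∩ BC · ED = -256/3]
   → B = (1, -2/3)

A = (-1, 0)
B = (1, -2/3)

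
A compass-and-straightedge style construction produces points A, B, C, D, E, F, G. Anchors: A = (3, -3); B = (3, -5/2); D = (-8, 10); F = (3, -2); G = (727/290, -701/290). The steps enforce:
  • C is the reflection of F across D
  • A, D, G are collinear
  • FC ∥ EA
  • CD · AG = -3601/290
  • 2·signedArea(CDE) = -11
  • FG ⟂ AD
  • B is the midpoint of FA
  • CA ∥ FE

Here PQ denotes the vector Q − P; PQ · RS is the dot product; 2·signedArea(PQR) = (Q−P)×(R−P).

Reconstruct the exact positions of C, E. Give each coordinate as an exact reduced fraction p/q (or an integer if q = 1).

1. C_x = -19  [C is the reflection of F across D]
2. C_y = 22  [C is the reflection of F across D]
   → C = (-19, 22)
3. E_x = 25  [FC ∥ EA ∩ CA ∥ FE]
4. E_y = -27  [FC ∥ EA ∩ CA ∥ FE]
   → E = (25, -27)

C = (-19, 22)
E = (25, -27)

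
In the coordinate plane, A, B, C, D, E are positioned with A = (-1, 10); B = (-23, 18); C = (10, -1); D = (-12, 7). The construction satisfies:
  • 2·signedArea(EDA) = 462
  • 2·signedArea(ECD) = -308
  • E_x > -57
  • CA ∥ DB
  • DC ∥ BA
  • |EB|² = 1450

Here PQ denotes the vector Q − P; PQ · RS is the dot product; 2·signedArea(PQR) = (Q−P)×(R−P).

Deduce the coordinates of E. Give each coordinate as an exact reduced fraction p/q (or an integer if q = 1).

E = (-56, 37)

1. E_x = -56  [2·signedArea(EDA) = 462 ∩ 2·signedArea(ECD) = -308]
2. E_y = 37  [2·signedArea(EDA) = 462 ∩ 2·signedArea(ECD) = -308]
   → E = (-56, 37)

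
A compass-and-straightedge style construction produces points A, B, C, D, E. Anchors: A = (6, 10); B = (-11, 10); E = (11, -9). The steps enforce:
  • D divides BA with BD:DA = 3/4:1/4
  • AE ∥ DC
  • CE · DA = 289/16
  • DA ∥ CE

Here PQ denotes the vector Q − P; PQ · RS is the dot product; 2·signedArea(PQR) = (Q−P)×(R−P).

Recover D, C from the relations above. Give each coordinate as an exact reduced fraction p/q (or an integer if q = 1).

C = (27/4, -9)
D = (7/4, 10)

1. D_x = 7/4  [D divides BA with BD:DA = 3/4:1/4]
2. D_y = 10  [D divides BA with BD:DA = 3/4:1/4]
   → D = (7/4, 10)
3. C_x = 27/4  [DA ∥ CE ∩ AE ∥ DC]
4. C_y = -9  [DA ∥ CE ∩ AE ∥ DC]
   → C = (27/4, -9)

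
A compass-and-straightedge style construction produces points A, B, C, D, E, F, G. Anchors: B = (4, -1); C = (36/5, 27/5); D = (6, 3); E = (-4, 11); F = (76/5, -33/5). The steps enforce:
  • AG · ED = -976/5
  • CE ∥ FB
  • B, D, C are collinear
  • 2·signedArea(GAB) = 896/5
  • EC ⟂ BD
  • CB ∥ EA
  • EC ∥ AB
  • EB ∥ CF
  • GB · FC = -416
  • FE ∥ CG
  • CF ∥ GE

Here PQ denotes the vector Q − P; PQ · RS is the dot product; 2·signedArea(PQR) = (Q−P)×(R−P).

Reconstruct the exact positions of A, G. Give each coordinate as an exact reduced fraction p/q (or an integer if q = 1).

1. A_x = -36/5  [EC ∥ AB ∩ CB ∥ EA]
2. A_y = 23/5  [EC ∥ AB ∩ CB ∥ EA]
   → A = (-36/5, 23/5)
3. G_x = -12  [CF ∥ GE ∩ FE ∥ CG]
4. G_y = 23  [CF ∥ GE ∩ FE ∥ CG]
   → G = (-12, 23)

A = (-36/5, 23/5)
G = (-12, 23)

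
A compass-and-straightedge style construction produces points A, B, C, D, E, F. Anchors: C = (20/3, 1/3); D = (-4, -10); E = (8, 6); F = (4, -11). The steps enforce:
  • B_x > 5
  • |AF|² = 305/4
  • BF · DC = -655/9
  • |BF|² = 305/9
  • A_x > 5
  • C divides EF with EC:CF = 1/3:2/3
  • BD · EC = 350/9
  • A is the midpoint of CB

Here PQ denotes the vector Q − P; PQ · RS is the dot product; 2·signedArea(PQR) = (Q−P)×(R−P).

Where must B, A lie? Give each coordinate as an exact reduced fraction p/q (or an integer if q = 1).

1. B_x = 16/3  [BF · DC = -655/9 ∩ BD · EC = 350/9]
2. B_y = -16/3  [BF · DC = -655/9 ∩ BD · EC = 350/9]
   → B = (16/3, -16/3)
3. A_x = 6  [A is the midpoint of CB]
4. A_y = -5/2  [A is the midpoint of CB]
   → A = (6, -5/2)

A = (6, -5/2)
B = (16/3, -16/3)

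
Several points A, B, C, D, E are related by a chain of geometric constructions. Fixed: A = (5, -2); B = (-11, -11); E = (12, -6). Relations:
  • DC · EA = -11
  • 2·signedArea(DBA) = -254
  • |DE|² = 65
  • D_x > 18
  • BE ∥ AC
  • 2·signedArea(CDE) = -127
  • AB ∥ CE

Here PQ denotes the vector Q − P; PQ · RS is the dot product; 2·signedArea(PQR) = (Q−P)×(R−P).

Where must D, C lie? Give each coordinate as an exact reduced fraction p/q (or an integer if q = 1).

C = (28, 3)
D = (19, -10)

1. D_x = 19  [line -9·x + 16·y + 331 = 0 ∩ |DE|² = 65]
2. D_y = -10  [line -9·x + 16·y + 331 = 0 ∩ |DE|² = 65]
   → D = (19, -10)
3. C_x = 28  [AB ∥ CE ∩ BE ∥ AC]
4. C_y = 3  [AB ∥ CE ∩ BE ∥ AC]
   → C = (28, 3)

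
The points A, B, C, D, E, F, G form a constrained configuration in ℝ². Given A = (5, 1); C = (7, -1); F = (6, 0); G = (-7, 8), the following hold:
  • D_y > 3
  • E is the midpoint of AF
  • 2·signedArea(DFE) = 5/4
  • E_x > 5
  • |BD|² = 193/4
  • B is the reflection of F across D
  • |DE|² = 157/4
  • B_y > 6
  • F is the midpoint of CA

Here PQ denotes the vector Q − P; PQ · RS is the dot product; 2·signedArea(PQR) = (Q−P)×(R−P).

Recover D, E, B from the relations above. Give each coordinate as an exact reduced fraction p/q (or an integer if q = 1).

B = (-6, 7)
D = (0, 7/2)
E = (11/2, 1/2)

1. E_x = 11/2  [E is the midpoint of AF]
2. E_y = 1/2  [E is the midpoint of AF]
   → E = (11/2, 1/2)
3. D_x = 0  [line -1/2·x + -1/2·y + 7/4 = 0 ∩ |DE|² = 157/4]
4. D_y = 7/2  [line -1/2·x + -1/2·y + 7/4 = 0 ∩ |DE|² = 157/4]
   → D = (0, 7/2)
5. B_x = -6  [B is the reflection of F across D]
6. B_y = 7  [B is the reflection of F across D]
   → B = (-6, 7)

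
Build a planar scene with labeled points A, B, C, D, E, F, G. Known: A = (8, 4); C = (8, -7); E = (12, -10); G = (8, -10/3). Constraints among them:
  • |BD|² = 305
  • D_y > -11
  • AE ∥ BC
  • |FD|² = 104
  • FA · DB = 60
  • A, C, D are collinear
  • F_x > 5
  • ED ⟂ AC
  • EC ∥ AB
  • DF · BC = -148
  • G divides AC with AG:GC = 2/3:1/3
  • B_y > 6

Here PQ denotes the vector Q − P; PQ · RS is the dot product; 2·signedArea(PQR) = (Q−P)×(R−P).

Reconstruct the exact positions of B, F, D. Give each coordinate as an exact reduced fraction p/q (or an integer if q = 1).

B = (4, 7)
D = (8, -10)
F = (6, 0)

1. B_x = 4  [AE ∥ BC ∩ EC ∥ AB]
2. B_y = 7  [AE ∥ BC ∩ EC ∥ AB]
   → B = (4, 7)
3. D_x = 8  [A, C, D are collinear ∩ ED ⟂ AC]
4. D_y = -10  [A, C, D are collinear ∩ ED ⟂ AC]
   → D = (8, -10)
5. F_x = 6  [FA · DB = 60 ∩ DF · BC = -148]
6. F_y = 0  [FA · DB = 60 ∩ DF · BC = -148]
   → F = (6, 0)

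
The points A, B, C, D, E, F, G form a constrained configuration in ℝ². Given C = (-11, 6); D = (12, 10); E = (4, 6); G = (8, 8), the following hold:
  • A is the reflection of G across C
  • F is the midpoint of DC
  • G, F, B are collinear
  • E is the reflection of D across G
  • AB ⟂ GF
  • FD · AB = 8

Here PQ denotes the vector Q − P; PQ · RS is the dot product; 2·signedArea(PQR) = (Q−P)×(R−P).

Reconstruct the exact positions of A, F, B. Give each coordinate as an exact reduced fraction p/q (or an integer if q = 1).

1. A_x = -30  [A is the reflection of G across C]
2. A_y = 4  [A is the reflection of G across C]
   → A = (-30, 4)
3. F_x = 1/2  [F is the midpoint of DC]
4. F_y = 8  [F is the midpoint of DC]
   → F = (1/2, 8)
5. B_x = -30  [G, F, B are collinear ∩ AB ⟂ GF]
6. B_y = 8  [G, F, B are collinear ∩ AB ⟂ GF]
   → B = (-30, 8)

A = (-30, 4)
B = (-30, 8)
F = (1/2, 8)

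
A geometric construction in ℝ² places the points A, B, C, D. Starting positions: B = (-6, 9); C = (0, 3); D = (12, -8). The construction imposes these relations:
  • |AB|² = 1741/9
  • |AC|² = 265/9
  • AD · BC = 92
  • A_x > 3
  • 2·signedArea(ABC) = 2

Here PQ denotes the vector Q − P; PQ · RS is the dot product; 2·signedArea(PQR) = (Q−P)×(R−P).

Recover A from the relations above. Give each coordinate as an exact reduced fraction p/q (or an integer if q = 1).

1. A_x = 4  [AD · BC = 92 ∩ 2·signedArea(ABC) = 2]
2. A_y = -2/3  [AD · BC = 92 ∩ 2·signedArea(ABC) = 2]
   → A = (4, -2/3)

A = (4, -2/3)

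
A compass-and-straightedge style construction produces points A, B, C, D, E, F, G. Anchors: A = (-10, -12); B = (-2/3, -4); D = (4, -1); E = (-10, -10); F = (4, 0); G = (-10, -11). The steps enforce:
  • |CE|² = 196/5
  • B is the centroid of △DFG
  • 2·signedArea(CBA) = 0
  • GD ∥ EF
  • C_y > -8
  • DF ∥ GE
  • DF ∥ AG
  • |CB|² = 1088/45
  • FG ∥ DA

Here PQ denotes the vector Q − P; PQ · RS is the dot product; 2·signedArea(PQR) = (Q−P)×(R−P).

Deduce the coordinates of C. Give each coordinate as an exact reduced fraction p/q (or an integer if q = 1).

C = (-22/5, -36/5)

1. C_x = -22/5  [line 8·x + -28/3·y + -32 = 0 ∩ |CE|² = 196/5]
2. C_y = -36/5  [line 8·x + -28/3·y + -32 = 0 ∩ |CE|² = 196/5]
   → C = (-22/5, -36/5)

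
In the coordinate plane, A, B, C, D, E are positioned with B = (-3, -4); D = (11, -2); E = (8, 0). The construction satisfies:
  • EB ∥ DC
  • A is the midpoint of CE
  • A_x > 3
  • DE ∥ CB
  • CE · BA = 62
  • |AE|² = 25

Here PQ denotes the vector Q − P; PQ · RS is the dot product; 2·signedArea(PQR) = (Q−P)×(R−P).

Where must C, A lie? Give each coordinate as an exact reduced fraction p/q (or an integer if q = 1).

A = (4, -3)
C = (0, -6)

1. C_x = 0  [DE ∥ CB ∩ EB ∥ DC]
2. C_y = -6  [DE ∥ CB ∩ EB ∥ DC]
   → C = (0, -6)
3. A_x = 4  [A is the midpoint of CE]
4. A_y = -3  [A is the midpoint of CE]
   → A = (4, -3)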